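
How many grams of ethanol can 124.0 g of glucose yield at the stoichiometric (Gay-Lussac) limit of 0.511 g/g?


Theoretical ethanol yield: m_EtOH = 0.511 * m_glucose
m_EtOH = 0.511 * 124.0 = 63.3640 g

63.3640 g


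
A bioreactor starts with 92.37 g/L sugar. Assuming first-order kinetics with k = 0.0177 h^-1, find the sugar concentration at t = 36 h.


S = S0 * exp(-k * t)
S = 92.37 * exp(-0.0177 * 36)
S = 48.8426 g/L

48.8426 g/L


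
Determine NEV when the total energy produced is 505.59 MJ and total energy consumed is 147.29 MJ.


NEV = E_out - E_in
= 505.59 - 147.29
= 358.3000 MJ

358.3000 MJ


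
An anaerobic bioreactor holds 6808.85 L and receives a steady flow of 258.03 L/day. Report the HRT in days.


HRT = V / Q
= 6808.85 / 258.03
= 26.3878 days

26.3878 days


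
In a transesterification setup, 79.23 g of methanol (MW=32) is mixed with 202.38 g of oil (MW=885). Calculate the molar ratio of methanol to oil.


Molar ratio = n_MeOH / n_oil = (MeOH/32) / (oil/885) = (MeOH * 885) / (32 * oil)
= (79.23 * 885) / (32 * 202.38)
= 10.8272

10.8272


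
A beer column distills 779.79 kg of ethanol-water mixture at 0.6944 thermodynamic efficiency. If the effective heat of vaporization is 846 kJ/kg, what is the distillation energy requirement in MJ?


E = m * 846 / (eta * 1000)
= 779.79 * 846 / (0.6944 * 1000)
= 950.0322 MJ

950.0322 MJ


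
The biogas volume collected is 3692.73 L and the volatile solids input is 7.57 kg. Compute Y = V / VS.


Y = V / VS
= 3692.73 / 7.57
= 487.8111 L/kg VS

487.8111 L/kg VS


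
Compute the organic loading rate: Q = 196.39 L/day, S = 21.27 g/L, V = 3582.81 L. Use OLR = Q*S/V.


OLR = Q * S / V
= 196.39 * 21.27 / 3582.81
= 1.1659 g/L/day

1.1659 g/L/day


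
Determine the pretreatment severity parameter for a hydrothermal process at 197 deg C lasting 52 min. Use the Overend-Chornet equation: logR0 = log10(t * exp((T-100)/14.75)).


logR0 = log10(t * exp((T - 100) / 14.75))
= log10(52 * exp((197 - 100) / 14.75))
= 4.5720

4.5720


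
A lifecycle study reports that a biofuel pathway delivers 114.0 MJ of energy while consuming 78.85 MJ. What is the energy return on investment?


EROI = E_out / E_in
= 114.0 / 78.85
= 1.4458

1.4458


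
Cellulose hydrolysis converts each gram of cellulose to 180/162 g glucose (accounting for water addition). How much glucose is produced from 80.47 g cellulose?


glucose = cellulose * 180/162
= 80.47 * 180/162
= 89.4111 g

89.4111 g


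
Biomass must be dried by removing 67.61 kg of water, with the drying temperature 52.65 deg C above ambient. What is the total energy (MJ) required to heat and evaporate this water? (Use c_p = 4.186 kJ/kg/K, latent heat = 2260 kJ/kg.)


E = m_water * (4.186 * dT + 2260) / 1000
= 67.61 * (4.186 * 52.65 + 2260) / 1000
= 167.6994 MJ

167.6994 MJ


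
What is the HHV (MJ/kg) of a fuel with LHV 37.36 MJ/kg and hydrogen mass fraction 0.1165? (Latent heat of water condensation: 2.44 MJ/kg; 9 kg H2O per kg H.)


HHV = LHV + H_frac * 9 * 2.44
= 37.36 + 0.1165 * 9 * 2.44
= 39.9183 MJ/kg

39.9183 MJ/kg


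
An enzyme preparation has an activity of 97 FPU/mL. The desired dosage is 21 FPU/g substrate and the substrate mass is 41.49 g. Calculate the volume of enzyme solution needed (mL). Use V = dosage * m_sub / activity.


V = dosage * m_sub / activity
V = 21 * 41.49 / 97
V = 8.9824 mL

8.9824 mL


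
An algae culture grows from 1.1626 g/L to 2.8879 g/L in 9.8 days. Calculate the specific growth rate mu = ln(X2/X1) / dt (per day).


mu = ln(X2/X1) / dt
= ln(2.8879/1.1626) / 9.8
= 0.0928 per day

0.0928 per day


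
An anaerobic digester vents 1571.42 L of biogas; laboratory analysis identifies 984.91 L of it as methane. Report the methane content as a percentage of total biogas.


CH4% = V_CH4 / V_total * 100
= 984.91 / 1571.42 * 100
= 62.6764%

62.6764%


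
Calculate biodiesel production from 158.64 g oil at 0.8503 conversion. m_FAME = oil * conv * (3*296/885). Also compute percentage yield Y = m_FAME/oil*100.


m_FAME = oil * conv * (3 * 296 / 885) = oil * conv * (888/885)
= 158.64 * 0.8503 * 888 / 885
= 135.3489 g
Y = m_FAME / oil * 100 = conv * (888/885) * 100
= 0.8503 * 888 / 885 * 100
= 85.32%

135.3489 g FAME; Y = 85.32%


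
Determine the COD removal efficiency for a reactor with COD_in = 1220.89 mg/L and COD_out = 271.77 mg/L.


eta = (COD_in - COD_out) / COD_in * 100
= (1220.89 - 271.77) / 1220.89 * 100
= 77.7400%

77.7400%


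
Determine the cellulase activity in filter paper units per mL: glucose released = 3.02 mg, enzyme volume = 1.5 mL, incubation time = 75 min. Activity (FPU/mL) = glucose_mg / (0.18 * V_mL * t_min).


Activity = glucose_mg / (0.18 mg/umol * V_mL * t_min)
= 3.02 / (0.18 * 1.5 * 75)
= 0.1491 FPU/mL

0.1491 FPU/mL


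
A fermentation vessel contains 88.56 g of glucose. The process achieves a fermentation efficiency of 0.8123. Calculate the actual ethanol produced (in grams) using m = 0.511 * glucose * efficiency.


Actual ethanol: m = 0.511 * 88.56 * 0.8123
m = 36.7600 g

36.7600 g


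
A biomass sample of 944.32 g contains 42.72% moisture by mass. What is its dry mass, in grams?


Wd = Ww * (1 - MC/100)
= 944.32 * (1 - 42.72/100)
= 540.9065 g

540.9065 g


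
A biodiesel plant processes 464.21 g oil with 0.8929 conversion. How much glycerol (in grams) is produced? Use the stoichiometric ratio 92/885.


glycerol = oil * conv * (92/885)
= 464.21 * 0.8929 * 92 / 885
= 43.0885 g

43.0885 g


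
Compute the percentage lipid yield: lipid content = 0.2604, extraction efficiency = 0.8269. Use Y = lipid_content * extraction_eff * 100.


Y = lipid_content * extraction_eff * 100
= 0.2604 * 0.8269 * 100
= 21.5325%

21.5325%


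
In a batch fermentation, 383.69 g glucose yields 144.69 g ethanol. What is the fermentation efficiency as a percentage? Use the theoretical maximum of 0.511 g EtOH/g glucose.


Fermentation efficiency = (actual / (0.511 * glucose)) * 100
= (144.69 / (0.511 * 383.69)) * 100
= 73.7967%

73.7967%


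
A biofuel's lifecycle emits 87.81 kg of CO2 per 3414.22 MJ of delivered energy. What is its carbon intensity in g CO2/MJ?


CI = CO2 * 1000 / E
= 87.81 * 1000 / 3414.22
= 25.7189 g CO2/MJ

25.7189 g CO2/MJ


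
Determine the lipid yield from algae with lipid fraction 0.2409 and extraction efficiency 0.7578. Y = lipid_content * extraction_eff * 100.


Y = lipid_content * extraction_eff * 100
= 0.2409 * 0.7578 * 100
= 18.2554%

18.2554%


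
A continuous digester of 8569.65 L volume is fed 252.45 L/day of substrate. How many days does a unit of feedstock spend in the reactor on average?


HRT = V / Q
= 8569.65 / 252.45
= 33.9459 days

33.9459 days


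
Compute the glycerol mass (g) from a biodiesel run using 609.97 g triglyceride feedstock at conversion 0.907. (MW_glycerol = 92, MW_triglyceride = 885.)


glycerol = oil * conv * (92/885)
= 609.97 * 0.907 * 92 / 885
= 57.5122 g

57.5122 g


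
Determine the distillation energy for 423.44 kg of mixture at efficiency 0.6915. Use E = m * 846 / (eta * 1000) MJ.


E = m * 846 / (eta * 1000)
= 423.44 * 846 / (0.6915 * 1000)
= 518.0481 MJ

518.0481 MJ


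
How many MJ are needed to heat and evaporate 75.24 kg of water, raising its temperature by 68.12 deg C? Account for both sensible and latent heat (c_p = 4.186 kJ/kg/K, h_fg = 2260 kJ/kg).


E = m_water * (4.186 * dT + 2260) / 1000
= 75.24 * (4.186 * 68.12 + 2260) / 1000
= 191.4971 MJ

191.4971 MJ


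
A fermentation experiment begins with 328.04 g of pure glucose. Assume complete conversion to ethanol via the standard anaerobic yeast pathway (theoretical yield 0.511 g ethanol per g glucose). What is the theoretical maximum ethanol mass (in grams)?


Theoretical ethanol yield: m_EtOH = 0.511 * m_glucose
m_EtOH = 0.511 * 328.04 = 167.6284 g

167.6284 g


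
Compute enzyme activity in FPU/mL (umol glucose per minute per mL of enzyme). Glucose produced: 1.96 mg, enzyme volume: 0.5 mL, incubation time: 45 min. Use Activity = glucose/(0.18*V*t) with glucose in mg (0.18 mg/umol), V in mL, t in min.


Activity = glucose_mg / (0.18 mg/umol * V_mL * t_min)
= 1.96 / (0.18 * 0.5 * 45)
= 0.4840 FPU/mL

0.4840 FPU/mL


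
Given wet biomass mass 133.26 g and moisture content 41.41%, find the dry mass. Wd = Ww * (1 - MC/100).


Wd = Ww * (1 - MC/100)
= 133.26 * (1 - 41.41/100)
= 78.0770 g

78.0770 g


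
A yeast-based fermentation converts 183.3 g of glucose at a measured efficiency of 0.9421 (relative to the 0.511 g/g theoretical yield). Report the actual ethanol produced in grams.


Actual ethanol: m = 0.511 * 183.3 * 0.9421
m = 88.2430 g

88.2430 g


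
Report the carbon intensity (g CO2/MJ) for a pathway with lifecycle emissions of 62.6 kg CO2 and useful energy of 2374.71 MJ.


CI = CO2 * 1000 / E
= 62.6 * 1000 / 2374.71
= 26.3611 g CO2/MJ

26.3611 g CO2/MJ


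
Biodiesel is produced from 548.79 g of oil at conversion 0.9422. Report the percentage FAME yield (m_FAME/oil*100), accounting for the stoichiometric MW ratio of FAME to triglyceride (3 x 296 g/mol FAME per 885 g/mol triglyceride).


m_FAME = oil * conv * (3 * 296 / 885) = oil * conv * (888/885)
= 548.79 * 0.9422 * 888 / 885
= 518.8227 g
Y = m_FAME / oil * 100 = conv * (888/885) * 100
= 0.9422 * 888 / 885 * 100
= 94.54%

94.54%


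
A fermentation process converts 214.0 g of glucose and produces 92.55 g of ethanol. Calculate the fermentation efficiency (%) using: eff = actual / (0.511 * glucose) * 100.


Fermentation efficiency = (actual / (0.511 * glucose)) * 100
= (92.55 / (0.511 * 214.0)) * 100
= 84.6334%

84.6334%


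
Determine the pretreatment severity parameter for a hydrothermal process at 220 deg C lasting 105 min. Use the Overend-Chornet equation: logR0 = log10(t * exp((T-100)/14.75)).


logR0 = log10(t * exp((T - 100) / 14.75))
= log10(105 * exp((220 - 100) / 14.75))
= 5.5544

5.5544


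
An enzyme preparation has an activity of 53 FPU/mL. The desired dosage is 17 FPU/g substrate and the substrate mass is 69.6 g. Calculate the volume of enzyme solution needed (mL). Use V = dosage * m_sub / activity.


V = dosage * m_sub / activity
V = 17 * 69.6 / 53
V = 22.3245 mL

22.3245 mL


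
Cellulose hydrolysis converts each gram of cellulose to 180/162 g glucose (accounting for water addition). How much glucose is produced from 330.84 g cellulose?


glucose = cellulose * 180/162
= 330.84 * 180/162
= 367.6000 g

367.6000 g


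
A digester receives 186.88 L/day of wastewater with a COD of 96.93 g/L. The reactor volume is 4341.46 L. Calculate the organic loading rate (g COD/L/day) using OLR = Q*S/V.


OLR = Q * S / V
= 186.88 * 96.93 / 4341.46
= 4.1724 g/L/day

4.1724 g/L/day


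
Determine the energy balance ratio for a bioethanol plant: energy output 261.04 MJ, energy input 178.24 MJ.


EROI = E_out / E_in
= 261.04 / 178.24
= 1.4645

1.4645


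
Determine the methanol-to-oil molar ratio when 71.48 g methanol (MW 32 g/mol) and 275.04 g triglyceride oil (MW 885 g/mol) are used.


Molar ratio = n_MeOH / n_oil = (MeOH/32) / (oil/885) = (MeOH * 885) / (32 * oil)
= (71.48 * 885) / (32 * 275.04)
= 7.1876

7.1876


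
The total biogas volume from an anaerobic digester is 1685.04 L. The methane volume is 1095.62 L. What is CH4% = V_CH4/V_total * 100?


CH4% = V_CH4 / V_total * 100
= 1095.62 / 1685.04 * 100
= 65.0204%

65.0204%


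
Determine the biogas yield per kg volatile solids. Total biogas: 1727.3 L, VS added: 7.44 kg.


Y = V / VS
= 1727.3 / 7.44
= 232.1640 L/kg VS

232.1640 L/kg VS


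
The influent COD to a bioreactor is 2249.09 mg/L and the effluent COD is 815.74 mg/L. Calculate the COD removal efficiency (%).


eta = (COD_in - COD_out) / COD_in * 100
= (2249.09 - 815.74) / 2249.09 * 100
= 63.7302%

63.7302%


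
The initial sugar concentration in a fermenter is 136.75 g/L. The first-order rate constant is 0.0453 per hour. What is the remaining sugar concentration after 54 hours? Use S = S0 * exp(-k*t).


S = S0 * exp(-k * t)
S = 136.75 * exp(-0.0453 * 54)
S = 11.8456 g/L

11.8456 g/L


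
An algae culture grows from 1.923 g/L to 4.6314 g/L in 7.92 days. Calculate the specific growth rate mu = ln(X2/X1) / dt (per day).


mu = ln(X2/X1) / dt
= ln(4.6314/1.923) / 7.92
= 0.1110 per day

0.1110 per day


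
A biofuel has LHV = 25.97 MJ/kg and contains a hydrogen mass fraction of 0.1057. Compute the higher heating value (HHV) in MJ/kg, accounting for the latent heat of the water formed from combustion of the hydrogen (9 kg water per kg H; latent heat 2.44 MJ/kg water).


HHV = LHV + H_frac * 9 * 2.44
= 25.97 + 0.1057 * 9 * 2.44
= 28.2912 MJ/kg

28.2912 MJ/kg


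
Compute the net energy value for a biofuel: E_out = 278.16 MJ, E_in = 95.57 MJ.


NEV = E_out - E_in
= 278.16 - 95.57
= 182.5900 MJ

182.5900 MJ


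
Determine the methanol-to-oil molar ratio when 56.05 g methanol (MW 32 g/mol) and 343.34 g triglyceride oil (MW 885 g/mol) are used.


Molar ratio = n_MeOH / n_oil = (MeOH/32) / (oil/885) = (MeOH * 885) / (32 * oil)
= (56.05 * 885) / (32 * 343.34)
= 4.5149

4.5149


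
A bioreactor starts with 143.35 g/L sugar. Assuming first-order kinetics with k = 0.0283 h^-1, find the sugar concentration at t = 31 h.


S = S0 * exp(-k * t)
S = 143.35 * exp(-0.0283 * 31)
S = 59.6199 g/L

59.6199 g/L


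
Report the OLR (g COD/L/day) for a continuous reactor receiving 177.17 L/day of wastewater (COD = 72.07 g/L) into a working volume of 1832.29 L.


OLR = Q * S / V
= 177.17 * 72.07 / 1832.29
= 6.9687 g/L/day

6.9687 g/L/day


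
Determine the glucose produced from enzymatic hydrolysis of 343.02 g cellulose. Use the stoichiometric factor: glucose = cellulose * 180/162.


glucose = cellulose * 180/162
= 343.02 * 180/162
= 381.1333 g

381.1333 g


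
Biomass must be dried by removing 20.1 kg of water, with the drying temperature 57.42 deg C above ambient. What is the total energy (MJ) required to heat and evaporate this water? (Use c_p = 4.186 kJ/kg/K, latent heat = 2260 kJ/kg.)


E = m_water * (4.186 * dT + 2260) / 1000
= 20.1 * (4.186 * 57.42 + 2260) / 1000
= 50.2572 MJ

50.2572 MJ


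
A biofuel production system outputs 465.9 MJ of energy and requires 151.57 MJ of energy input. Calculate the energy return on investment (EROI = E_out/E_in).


EROI = E_out / E_in
= 465.9 / 151.57
= 3.0738

3.0738


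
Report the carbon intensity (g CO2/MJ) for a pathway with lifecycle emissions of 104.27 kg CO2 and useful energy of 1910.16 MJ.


CI = CO2 * 1000 / E
= 104.27 * 1000 / 1910.16
= 54.5871 g CO2/MJ

54.5871 g CO2/MJ


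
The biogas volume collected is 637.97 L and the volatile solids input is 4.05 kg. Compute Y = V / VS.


Y = V / VS
= 637.97 / 4.05
= 157.5235 L/kg VS

157.5235 L/kg VS


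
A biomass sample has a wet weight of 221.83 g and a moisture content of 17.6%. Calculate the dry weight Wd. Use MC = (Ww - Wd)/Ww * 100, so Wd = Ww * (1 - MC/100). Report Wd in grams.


Wd = Ww * (1 - MC/100)
= 221.83 * (1 - 17.6/100)
= 182.7879 g

182.7879 g


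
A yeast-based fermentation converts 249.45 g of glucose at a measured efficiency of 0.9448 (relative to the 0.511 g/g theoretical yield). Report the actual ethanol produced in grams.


Actual ethanol: m = 0.511 * 249.45 * 0.9448
m = 120.4327 g

120.4327 g


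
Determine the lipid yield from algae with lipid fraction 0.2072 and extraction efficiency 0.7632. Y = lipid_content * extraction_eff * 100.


Y = lipid_content * extraction_eff * 100
= 0.2072 * 0.7632 * 100
= 15.8135%

15.8135%


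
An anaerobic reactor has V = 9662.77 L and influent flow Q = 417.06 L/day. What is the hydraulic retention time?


HRT = V / Q
= 9662.77 / 417.06
= 23.1688 days

23.1688 days


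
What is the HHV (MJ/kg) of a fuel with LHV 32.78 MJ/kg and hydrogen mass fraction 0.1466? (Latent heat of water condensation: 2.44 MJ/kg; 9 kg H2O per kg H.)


HHV = LHV + H_frac * 9 * 2.44
= 32.78 + 0.1466 * 9 * 2.44
= 35.9993 MJ/kg

35.9993 MJ/kg


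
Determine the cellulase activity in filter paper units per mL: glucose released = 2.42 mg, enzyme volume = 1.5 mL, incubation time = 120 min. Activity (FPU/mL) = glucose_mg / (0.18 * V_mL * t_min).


Activity = glucose_mg / (0.18 mg/umol * V_mL * t_min)
= 2.42 / (0.18 * 1.5 * 120)
= 0.0747 FPU/mL

0.0747 FPU/mL


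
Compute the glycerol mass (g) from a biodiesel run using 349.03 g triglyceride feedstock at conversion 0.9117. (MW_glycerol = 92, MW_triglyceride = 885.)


glycerol = oil * conv * (92/885)
= 349.03 * 0.9117 * 92 / 885
= 33.0795 g

33.0795 g


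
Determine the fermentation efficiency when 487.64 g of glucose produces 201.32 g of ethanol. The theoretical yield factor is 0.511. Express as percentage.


Fermentation efficiency = (actual / (0.511 * glucose)) * 100
= (201.32 / (0.511 * 487.64)) * 100
= 80.7917%

80.7917%


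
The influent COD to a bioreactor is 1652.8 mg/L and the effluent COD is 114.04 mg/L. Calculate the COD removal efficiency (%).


eta = (COD_in - COD_out) / COD_in * 100
= (1652.8 - 114.04) / 1652.8 * 100
= 93.1002%

93.1002%


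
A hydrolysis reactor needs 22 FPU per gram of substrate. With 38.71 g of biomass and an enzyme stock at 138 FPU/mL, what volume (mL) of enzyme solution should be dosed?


V = dosage * m_sub / activity
V = 22 * 38.71 / 138
V = 6.1712 mL

6.1712 mL


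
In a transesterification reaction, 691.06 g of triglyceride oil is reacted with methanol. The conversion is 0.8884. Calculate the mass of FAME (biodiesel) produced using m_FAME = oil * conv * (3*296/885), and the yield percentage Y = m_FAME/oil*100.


m_FAME = oil * conv * (3 * 296 / 885) = oil * conv * (888/885)
= 691.06 * 0.8884 * 888 / 885
= 616.0188 g
Y = m_FAME / oil * 100 = conv * (888/885) * 100
= 0.8884 * 888 / 885 * 100
= 89.14%

616.0188 g FAME; Y = 89.14%


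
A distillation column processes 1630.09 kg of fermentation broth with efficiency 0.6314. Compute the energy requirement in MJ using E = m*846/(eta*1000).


E = m * 846 / (eta * 1000)
= 1630.09 * 846 / (0.6314 * 1000)
= 2184.1244 MJ

2184.1244 MJ


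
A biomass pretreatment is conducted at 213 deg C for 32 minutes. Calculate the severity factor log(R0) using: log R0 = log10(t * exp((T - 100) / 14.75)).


logR0 = log10(t * exp((T - 100) / 14.75))
= log10(32 * exp((213 - 100) / 14.75))
= 4.8323

4.8323


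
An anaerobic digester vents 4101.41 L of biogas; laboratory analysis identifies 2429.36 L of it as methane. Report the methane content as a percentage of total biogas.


CH4% = V_CH4 / V_total * 100
= 2429.36 / 4101.41 * 100
= 59.2323%

59.2323%


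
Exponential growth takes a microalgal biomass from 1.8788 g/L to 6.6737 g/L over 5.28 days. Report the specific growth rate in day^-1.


mu = ln(X2/X1) / dt
= ln(6.6737/1.8788) / 5.28
= 0.2401 per day

0.2401 per day


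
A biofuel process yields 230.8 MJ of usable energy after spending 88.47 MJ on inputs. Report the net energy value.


NEV = E_out - E_in
= 230.8 - 88.47
= 142.3300 MJ

142.3300 MJ


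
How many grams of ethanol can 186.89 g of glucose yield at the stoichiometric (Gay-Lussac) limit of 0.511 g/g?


Theoretical ethanol yield: m_EtOH = 0.511 * m_glucose
m_EtOH = 0.511 * 186.89 = 95.5008 g

95.5008 g


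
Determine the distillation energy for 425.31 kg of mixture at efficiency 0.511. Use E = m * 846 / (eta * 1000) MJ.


E = m * 846 / (eta * 1000)
= 425.31 * 846 / (0.511 * 1000)
= 704.1336 MJ

704.1336 MJ


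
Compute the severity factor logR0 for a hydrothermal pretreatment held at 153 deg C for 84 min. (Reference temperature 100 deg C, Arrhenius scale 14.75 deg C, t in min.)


logR0 = log10(t * exp((T - 100) / 14.75))
= log10(84 * exp((153 - 100) / 14.75))
= 3.4848

3.4848


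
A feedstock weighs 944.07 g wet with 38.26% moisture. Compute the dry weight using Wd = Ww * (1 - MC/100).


Wd = Ww * (1 - MC/100)
= 944.07 * (1 - 38.26/100)
= 582.8688 g

582.8688 g


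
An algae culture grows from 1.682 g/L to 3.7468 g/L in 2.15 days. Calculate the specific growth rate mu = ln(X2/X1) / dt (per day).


mu = ln(X2/X1) / dt
= ln(3.7468/1.682) / 2.15
= 0.3725 per day

0.3725 per day


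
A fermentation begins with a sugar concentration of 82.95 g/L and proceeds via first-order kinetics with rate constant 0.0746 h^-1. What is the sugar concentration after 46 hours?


S = S0 * exp(-k * t)
S = 82.95 * exp(-0.0746 * 46)
S = 2.6822 g/L

2.6822 g/L


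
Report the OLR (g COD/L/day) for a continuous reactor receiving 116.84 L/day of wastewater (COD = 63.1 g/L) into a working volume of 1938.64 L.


OLR = Q * S / V
= 116.84 * 63.1 / 1938.64
= 3.8030 g/L/day

3.8030 g/L/day


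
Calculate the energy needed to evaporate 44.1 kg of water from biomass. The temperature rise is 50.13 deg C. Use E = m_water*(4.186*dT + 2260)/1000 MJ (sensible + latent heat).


E = m_water * (4.186 * dT + 2260) / 1000
= 44.1 * (4.186 * 50.13 + 2260) / 1000
= 108.9201 MJ

108.9201 MJ


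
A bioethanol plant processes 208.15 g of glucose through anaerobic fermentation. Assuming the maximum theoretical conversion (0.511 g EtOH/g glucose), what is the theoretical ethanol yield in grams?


Theoretical ethanol yield: m_EtOH = 0.511 * m_glucose
m_EtOH = 0.511 * 208.15 = 106.3647 g

106.3647 g


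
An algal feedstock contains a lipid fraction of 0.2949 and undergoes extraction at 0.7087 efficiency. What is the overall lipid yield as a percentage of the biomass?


Y = lipid_content * extraction_eff * 100
= 0.2949 * 0.7087 * 100
= 20.8996%

20.8996%


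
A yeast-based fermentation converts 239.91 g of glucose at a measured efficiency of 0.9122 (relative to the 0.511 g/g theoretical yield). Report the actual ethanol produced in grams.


Actual ethanol: m = 0.511 * 239.91 * 0.9122
m = 111.8303 g

111.8303 g


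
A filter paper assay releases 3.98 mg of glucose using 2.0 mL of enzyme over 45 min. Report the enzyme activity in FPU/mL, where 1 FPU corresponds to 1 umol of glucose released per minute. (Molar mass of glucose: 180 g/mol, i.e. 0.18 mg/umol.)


Activity = glucose_mg / (0.18 mg/umol * V_mL * t_min)
= 3.98 / (0.18 * 2.0 * 45)
= 0.2457 FPU/mL

0.2457 FPU/mL


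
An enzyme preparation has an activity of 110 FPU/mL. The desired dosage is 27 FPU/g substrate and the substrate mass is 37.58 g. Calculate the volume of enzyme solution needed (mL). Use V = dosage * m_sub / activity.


V = dosage * m_sub / activity
V = 27 * 37.58 / 110
V = 9.2242 mL

9.2242 mL


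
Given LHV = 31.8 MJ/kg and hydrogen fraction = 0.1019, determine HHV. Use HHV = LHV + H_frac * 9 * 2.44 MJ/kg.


HHV = LHV + H_frac * 9 * 2.44
= 31.8 + 0.1019 * 9 * 2.44
= 34.0377 MJ/kg

34.0377 MJ/kg


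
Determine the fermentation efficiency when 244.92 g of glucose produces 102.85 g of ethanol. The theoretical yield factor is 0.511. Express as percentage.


Fermentation efficiency = (actual / (0.511 * glucose)) * 100
= (102.85 / (0.511 * 244.92)) * 100
= 82.1787%

82.1787%


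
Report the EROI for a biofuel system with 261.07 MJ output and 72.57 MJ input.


EROI = E_out / E_in
= 261.07 / 72.57
= 3.5975

3.5975


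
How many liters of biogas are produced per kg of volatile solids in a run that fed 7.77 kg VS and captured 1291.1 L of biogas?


Y = V / VS
= 1291.1 / 7.77
= 166.1647 L/kg VS

166.1647 L/kg VS


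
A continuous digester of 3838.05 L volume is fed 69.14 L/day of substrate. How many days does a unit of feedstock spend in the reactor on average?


HRT = V / Q
= 3838.05 / 69.14
= 55.5113 days

55.5113 days


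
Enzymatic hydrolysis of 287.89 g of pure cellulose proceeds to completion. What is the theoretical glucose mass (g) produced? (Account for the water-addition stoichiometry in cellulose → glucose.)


glucose = cellulose * 180/162
= 287.89 * 180/162
= 319.8778 g

319.8778 g


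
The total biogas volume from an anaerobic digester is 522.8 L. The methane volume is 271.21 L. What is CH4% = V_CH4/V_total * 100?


CH4% = V_CH4 / V_total * 100
= 271.21 / 522.8 * 100
= 51.8764%

51.8764%


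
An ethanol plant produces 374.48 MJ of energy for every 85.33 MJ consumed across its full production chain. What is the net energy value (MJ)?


NEV = E_out - E_in
= 374.48 - 85.33
= 289.1500 MJ

289.1500 MJ


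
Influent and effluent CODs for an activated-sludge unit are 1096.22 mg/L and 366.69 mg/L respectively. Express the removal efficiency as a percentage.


eta = (COD_in - COD_out) / COD_in * 100
= (1096.22 - 366.69) / 1096.22 * 100
= 66.5496%

66.5496%


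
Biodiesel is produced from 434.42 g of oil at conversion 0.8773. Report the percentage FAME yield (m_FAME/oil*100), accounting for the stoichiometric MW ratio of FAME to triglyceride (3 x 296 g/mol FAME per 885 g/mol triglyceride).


m_FAME = oil * conv * (3 * 296 / 885) = oil * conv * (888/885)
= 434.42 * 0.8773 * 888 / 885
= 382.4086 g
Y = m_FAME / oil * 100 = conv * (888/885) * 100
= 0.8773 * 888 / 885 * 100
= 88.03%

88.03%


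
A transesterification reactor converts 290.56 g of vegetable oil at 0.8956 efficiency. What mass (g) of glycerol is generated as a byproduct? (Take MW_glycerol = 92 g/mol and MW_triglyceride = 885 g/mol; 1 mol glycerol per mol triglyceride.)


glycerol = oil * conv * (92/885)
= 290.56 * 0.8956 * 92 / 885
= 27.0517 g

27.0517 g


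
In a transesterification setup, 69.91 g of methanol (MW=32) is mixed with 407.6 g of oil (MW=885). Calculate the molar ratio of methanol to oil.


Molar ratio = n_MeOH / n_oil = (MeOH/32) / (oil/885) = (MeOH * 885) / (32 * oil)
= (69.91 * 885) / (32 * 407.6)
= 4.7435

4.7435


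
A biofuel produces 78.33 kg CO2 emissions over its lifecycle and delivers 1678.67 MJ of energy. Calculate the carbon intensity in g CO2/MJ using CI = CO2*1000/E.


CI = CO2 * 1000 / E
= 78.33 * 1000 / 1678.67
= 46.6619 g CO2/MJ

46.6619 g CO2/MJ


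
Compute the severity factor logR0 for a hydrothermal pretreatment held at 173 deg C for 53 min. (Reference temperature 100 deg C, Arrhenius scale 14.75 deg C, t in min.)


logR0 = log10(t * exp((T - 100) / 14.75))
= log10(53 * exp((173 - 100) / 14.75))
= 3.8737

3.8737


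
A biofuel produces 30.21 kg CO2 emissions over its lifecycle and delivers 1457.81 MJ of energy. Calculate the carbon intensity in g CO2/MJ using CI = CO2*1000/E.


CI = CO2 * 1000 / E
= 30.21 * 1000 / 1457.81
= 20.7229 g CO2/MJ

20.7229 g CO2/MJ


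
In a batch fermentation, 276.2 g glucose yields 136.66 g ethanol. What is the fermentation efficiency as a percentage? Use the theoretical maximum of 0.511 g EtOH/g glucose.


Fermentation efficiency = (actual / (0.511 * glucose)) * 100
= (136.66 / (0.511 * 276.2)) * 100
= 96.8271%

96.8271%


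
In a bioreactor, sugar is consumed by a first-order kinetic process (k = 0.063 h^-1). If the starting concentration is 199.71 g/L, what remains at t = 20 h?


S = S0 * exp(-k * t)
S = 199.71 * exp(-0.063 * 20)
S = 56.6485 g/L

56.6485 g/L


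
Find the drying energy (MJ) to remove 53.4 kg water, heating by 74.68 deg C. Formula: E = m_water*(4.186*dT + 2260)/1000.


E = m_water * (4.186 * dT + 2260) / 1000
= 53.4 * (4.186 * 74.68 + 2260) / 1000
= 137.3774 MJ

137.3774 MJ


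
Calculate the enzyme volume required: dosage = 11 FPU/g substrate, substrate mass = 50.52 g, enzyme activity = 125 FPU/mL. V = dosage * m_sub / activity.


V = dosage * m_sub / activity
V = 11 * 50.52 / 125
V = 4.4458 mL

4.4458 mL


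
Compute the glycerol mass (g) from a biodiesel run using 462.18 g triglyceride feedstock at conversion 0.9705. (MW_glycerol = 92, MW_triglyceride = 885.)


glycerol = oil * conv * (92/885)
= 462.18 * 0.9705 * 92 / 885
= 46.6285 g

46.6285 g


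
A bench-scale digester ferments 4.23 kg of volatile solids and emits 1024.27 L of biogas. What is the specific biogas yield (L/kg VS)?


Y = V / VS
= 1024.27 / 4.23
= 242.1442 L/kg VS

242.1442 L/kg VS


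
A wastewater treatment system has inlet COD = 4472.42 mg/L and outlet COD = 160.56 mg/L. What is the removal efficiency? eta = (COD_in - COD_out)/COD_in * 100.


eta = (COD_in - COD_out) / COD_in * 100
= (4472.42 - 160.56) / 4472.42 * 100
= 96.4100%

96.4100%


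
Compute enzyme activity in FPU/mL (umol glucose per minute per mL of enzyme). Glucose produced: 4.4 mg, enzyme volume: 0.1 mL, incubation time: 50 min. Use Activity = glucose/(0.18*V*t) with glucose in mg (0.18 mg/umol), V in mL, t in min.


Activity = glucose_mg / (0.18 mg/umol * V_mL * t_min)
= 4.4 / (0.18 * 0.1 * 50)
= 4.8889 FPU/mL

4.8889 FPU/mL


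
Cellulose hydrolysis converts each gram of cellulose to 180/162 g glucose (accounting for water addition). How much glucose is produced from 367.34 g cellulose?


glucose = cellulose * 180/162
= 367.34 * 180/162
= 408.1556 g

408.1556 g


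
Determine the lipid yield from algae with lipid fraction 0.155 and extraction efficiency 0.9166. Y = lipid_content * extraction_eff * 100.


Y = lipid_content * extraction_eff * 100
= 0.155 * 0.9166 * 100
= 14.2073%

14.2073%


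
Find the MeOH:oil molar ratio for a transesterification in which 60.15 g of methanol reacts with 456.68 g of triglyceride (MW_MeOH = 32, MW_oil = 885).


Molar ratio = n_MeOH / n_oil = (MeOH/32) / (oil/885) = (MeOH * 885) / (32 * oil)
= (60.15 * 885) / (32 * 456.68)
= 3.6426

3.6426


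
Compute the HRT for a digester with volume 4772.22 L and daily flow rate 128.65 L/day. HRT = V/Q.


HRT = V / Q
= 4772.22 / 128.65
= 37.0946 days

37.0946 days


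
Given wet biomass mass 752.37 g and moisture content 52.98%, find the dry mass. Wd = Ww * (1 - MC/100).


Wd = Ww * (1 - MC/100)
= 752.37 * (1 - 52.98/100)
= 353.7644 g

353.7644 g


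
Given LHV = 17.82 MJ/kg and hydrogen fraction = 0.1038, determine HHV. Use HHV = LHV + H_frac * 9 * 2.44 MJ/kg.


HHV = LHV + H_frac * 9 * 2.44
= 17.82 + 0.1038 * 9 * 2.44
= 20.0994 MJ/kg

20.0994 MJ/kg


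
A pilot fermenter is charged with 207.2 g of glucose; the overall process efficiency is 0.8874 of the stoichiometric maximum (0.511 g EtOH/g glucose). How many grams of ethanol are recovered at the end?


Actual ethanol: m = 0.511 * 207.2 * 0.8874
m = 93.9572 g

93.9572 g


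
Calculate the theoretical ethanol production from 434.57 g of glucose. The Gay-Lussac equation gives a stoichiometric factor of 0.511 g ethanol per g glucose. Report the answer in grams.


Theoretical ethanol yield: m_EtOH = 0.511 * m_glucose
m_EtOH = 0.511 * 434.57 = 222.0653 g

222.0653 g


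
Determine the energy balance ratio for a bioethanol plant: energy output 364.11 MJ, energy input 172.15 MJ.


EROI = E_out / E_in
= 364.11 / 172.15
= 2.1151

2.1151


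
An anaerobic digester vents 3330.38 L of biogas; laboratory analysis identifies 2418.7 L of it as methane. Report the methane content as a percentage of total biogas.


CH4% = V_CH4 / V_total * 100
= 2418.7 / 3330.38 * 100
= 72.6253%

72.6253%


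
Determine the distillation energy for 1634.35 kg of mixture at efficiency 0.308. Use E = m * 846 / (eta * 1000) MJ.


E = m * 846 / (eta * 1000)
= 1634.35 * 846 / (0.308 * 1000)
= 4489.1562 MJ

4489.1562 MJ


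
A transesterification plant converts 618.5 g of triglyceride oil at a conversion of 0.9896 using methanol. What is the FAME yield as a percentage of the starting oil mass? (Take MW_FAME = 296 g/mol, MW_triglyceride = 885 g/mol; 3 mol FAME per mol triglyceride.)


m_FAME = oil * conv * (3 * 296 / 885) = oil * conv * (888/885)
= 618.5 * 0.9896 * 888 / 885
= 614.1424 g
Y = m_FAME / oil * 100 = conv * (888/885) * 100
= 0.9896 * 888 / 885 * 100
= 99.30%

99.30%


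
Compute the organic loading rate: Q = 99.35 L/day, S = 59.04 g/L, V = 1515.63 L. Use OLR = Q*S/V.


OLR = Q * S / V
= 99.35 * 59.04 / 1515.63
= 3.8701 g/L/day

3.8701 g/L/day


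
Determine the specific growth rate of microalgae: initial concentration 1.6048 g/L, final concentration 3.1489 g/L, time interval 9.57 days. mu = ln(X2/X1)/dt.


mu = ln(X2/X1) / dt
= ln(3.1489/1.6048) / 9.57
= 0.0704 per day

0.0704 per day


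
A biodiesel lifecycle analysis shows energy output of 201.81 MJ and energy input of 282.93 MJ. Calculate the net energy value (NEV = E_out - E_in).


NEV = E_out - E_in
= 201.81 - 282.93
= -81.1200 MJ

-81.1200 MJ


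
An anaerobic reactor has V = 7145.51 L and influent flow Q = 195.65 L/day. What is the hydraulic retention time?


HRT = V / Q
= 7145.51 / 195.65
= 36.5219 days

36.5219 days


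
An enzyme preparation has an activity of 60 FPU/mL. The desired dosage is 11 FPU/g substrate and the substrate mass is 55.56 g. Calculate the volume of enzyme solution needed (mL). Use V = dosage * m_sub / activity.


V = dosage * m_sub / activity
V = 11 * 55.56 / 60
V = 10.1860 mL

10.1860 mL


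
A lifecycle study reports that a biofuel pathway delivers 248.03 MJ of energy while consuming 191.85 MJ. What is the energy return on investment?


EROI = E_out / E_in
= 248.03 / 191.85
= 1.2928

1.2928


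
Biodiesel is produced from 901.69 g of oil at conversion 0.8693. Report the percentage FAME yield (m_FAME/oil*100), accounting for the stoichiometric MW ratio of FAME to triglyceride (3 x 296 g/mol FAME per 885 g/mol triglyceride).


m_FAME = oil * conv * (3 * 296 / 885) = oil * conv * (888/885)
= 901.69 * 0.8693 * 888 / 885
= 786.4962 g
Y = m_FAME / oil * 100 = conv * (888/885) * 100
= 0.8693 * 888 / 885 * 100
= 87.22%

87.22%


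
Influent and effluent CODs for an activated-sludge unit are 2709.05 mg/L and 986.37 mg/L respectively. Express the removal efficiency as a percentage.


eta = (COD_in - COD_out) / COD_in * 100
= (2709.05 - 986.37) / 2709.05 * 100
= 63.5898%

63.5898%


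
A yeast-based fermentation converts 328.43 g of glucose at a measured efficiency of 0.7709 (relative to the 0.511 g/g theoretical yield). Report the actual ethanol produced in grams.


Actual ethanol: m = 0.511 * 328.43 * 0.7709
m = 129.3784 g

129.3784 g


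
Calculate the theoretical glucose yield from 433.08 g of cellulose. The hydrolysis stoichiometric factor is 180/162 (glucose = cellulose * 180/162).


glucose = cellulose * 180/162
= 433.08 * 180/162
= 481.2000 g

481.2000 g


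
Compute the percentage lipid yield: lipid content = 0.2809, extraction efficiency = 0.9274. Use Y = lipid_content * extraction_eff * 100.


Y = lipid_content * extraction_eff * 100
= 0.2809 * 0.9274 * 100
= 26.0507%

26.0507%


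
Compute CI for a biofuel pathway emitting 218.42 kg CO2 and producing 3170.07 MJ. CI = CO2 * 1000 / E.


CI = CO2 * 1000 / E
= 218.42 * 1000 / 3170.07
= 68.9007 g CO2/MJ

68.9007 g CO2/MJ


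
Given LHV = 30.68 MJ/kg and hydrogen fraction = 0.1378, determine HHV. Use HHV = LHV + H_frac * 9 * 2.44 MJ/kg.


HHV = LHV + H_frac * 9 * 2.44
= 30.68 + 0.1378 * 9 * 2.44
= 33.7061 MJ/kg

33.7061 MJ/kg


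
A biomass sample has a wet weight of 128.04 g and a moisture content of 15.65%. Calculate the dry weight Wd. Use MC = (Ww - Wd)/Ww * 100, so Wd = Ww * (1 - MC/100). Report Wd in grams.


Wd = Ww * (1 - MC/100)
= 128.04 * (1 - 15.65/100)
= 108.0017 g

108.0017 g


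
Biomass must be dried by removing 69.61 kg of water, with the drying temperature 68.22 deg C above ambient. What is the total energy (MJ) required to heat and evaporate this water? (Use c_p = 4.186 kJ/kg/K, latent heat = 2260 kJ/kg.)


E = m_water * (4.186 * dT + 2260) / 1000
= 69.61 * (4.186 * 68.22 + 2260) / 1000
= 177.1971 MJ

177.1971 MJ


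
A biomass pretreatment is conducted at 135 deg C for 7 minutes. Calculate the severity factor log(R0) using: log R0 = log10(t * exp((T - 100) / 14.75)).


logR0 = log10(t * exp((T - 100) / 14.75))
= log10(7 * exp((135 - 100) / 14.75))
= 1.8756

1.8756


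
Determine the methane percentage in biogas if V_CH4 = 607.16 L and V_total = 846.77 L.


CH4% = V_CH4 / V_total * 100
= 607.16 / 846.77 * 100
= 71.7031%

71.7031%


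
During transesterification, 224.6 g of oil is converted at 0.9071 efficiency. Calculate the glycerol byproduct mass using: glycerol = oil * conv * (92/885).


glycerol = oil * conv * (92/885)
= 224.6 * 0.9071 * 92 / 885
= 21.1792 g

21.1792 g


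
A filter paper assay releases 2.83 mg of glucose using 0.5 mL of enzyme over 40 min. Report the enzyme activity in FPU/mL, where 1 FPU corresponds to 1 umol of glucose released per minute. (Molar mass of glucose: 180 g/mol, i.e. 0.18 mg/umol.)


Activity = glucose_mg / (0.18 mg/umol * V_mL * t_min)
= 2.83 / (0.18 * 0.5 * 40)
= 0.7861 FPU/mL

0.7861 FPU/mL


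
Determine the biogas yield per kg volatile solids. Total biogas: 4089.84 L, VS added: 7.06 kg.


Y = V / VS
= 4089.84 / 7.06
= 579.2975 L/kg VS

579.2975 L/kg VS


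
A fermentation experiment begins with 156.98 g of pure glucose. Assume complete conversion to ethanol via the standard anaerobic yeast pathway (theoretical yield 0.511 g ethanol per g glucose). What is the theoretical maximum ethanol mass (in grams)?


Theoretical ethanol yield: m_EtOH = 0.511 * m_glucose
m_EtOH = 0.511 * 156.98 = 80.2168 g

80.2168 g


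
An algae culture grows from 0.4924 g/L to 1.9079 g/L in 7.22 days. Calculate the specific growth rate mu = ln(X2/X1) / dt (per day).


mu = ln(X2/X1) / dt
= ln(1.9079/0.4924) / 7.22
= 0.1876 per day

0.1876 per day


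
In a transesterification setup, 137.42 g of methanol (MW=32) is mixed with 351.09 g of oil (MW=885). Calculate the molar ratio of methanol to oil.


Molar ratio = n_MeOH / n_oil = (MeOH/32) / (oil/885) = (MeOH * 885) / (32 * oil)
= (137.42 * 885) / (32 * 351.09)
= 10.8249

10.8249


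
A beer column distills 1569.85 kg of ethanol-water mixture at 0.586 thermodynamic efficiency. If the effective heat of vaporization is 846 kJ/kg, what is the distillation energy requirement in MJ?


E = m * 846 / (eta * 1000)
= 1569.85 * 846 / (0.586 * 1000)
= 2266.3705 MJ

2266.3705 MJ


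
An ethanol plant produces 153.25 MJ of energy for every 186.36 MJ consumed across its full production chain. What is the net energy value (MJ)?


NEV = E_out - E_in
= 153.25 - 186.36
= -33.1100 MJ

-33.1100 MJ


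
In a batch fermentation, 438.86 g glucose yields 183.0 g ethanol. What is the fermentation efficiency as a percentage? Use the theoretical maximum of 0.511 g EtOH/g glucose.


Fermentation efficiency = (actual / (0.511 * glucose)) * 100
= (183.0 / (0.511 * 438.86)) * 100
= 81.6026%

81.6026%


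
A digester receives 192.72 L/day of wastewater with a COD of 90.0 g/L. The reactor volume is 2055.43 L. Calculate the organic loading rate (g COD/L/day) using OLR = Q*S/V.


OLR = Q * S / V
= 192.72 * 90.0 / 2055.43
= 8.4385 g/L/day

8.4385 g/L/day


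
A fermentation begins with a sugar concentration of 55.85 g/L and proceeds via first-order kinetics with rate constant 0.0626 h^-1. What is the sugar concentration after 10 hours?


S = S0 * exp(-k * t)
S = 55.85 * exp(-0.0626 * 10)
S = 29.8645 g/L

29.8645 g/L


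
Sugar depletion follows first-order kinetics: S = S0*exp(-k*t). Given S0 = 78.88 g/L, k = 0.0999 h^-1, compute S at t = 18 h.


S = S0 * exp(-k * t)
S = 78.88 * exp(-0.0999 * 18)
S = 13.0623 g/L

13.0623 g/L


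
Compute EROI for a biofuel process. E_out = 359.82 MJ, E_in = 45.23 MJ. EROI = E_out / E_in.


EROI = E_out / E_in
= 359.82 / 45.23
= 7.9553

7.9553


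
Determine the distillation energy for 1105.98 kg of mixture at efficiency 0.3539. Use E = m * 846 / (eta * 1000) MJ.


E = m * 846 / (eta * 1000)
= 1105.98 * 846 / (0.3539 * 1000)
= 2643.8516 MJ

2643.8516 MJ


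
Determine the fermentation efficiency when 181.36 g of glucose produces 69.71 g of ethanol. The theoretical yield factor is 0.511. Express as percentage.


Fermentation efficiency = (actual / (0.511 * glucose)) * 100
= (69.71 / (0.511 * 181.36)) * 100
= 75.2199%

75.2199%
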